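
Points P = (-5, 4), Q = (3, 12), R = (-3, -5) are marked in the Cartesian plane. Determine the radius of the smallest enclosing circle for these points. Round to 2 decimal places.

Side lengths²: PQ² = 128, PR² = 85, QR² = 325.
Since QR² = 325 ≥ 128 + 85 = 213, the angle opposite QR is not acute, so the smallest enclosing circle has QR as diameter.
Centre = midpoint of QR = (0, 3.5), r² = 325/4 = 81.25.
r = √(81.25) ≈ 9.01.

9.01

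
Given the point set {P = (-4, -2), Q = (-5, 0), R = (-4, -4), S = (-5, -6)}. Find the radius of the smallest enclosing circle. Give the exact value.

A smallest enclosing disk is always determined by at most three of the input points on its boundary.
The farthest pair is Q–S with squared distance 36. The circle on this segment as diameter has centre (-5, -3) and r² = 36/4 = 9.
Check P: distance² to centre = 2 ≤ 9, so it lies inside.
All remaining points lie in this disk, and no smaller disk contains both endpoints, so this is the minimum enclosing circle.
r = √9 = 3.

3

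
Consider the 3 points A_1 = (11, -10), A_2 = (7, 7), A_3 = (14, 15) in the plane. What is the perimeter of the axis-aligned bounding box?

64

Width = max x − min x = 14 − 7 = 7.
Height = max y − min y = 15 − (-10) = 25.
Perimeter = 2(7 + 25) = 64.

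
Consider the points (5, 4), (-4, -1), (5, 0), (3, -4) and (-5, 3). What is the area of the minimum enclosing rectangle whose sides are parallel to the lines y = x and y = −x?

In coordinates u = x + y, v = x − y the rectangle is axis-aligned; the map (x,y)→(u,v) scales areas by 2.
u-values: 9, -5, 5, -1, -2; range = 9 − (-5) = 14.
v-values: 1, -3, 5, 7, -8; range = 7 − (-8) = 15.
Area = (14 × 15) / 2 = 105.

105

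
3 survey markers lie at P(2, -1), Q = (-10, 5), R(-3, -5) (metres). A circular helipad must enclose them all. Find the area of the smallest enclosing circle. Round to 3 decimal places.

Side lengths²: PQ² = 180, PR² = 41, QR² = 149.
Since PQ² = 180 < 149 + 41 = 190, the triangle is acute, so the smallest enclosing circle is the circumcircle.
Circumcentre = (-109/26, 21/13), r² = 30545/676.
Area = π·r² = π·30545/676 ≈ 141.953.

141.953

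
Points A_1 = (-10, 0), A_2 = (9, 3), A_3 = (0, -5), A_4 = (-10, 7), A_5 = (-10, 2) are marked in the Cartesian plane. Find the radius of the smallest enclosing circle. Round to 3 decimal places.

9.829

By Welzl's lemma the MEC is supported by two points (diametrically opposite) or three points (on a circumcircle).
The minimum enclosing circle is determined by three boundary points: A_1, A_2, A_4.
Their circumcentre is (-31/38, 3.5) with r² = 69745/722.
The farthest remaining point A_5 is at distance² 62525/722 ≤ 69745/722.
r = √(69745/722) ≈ 9.829.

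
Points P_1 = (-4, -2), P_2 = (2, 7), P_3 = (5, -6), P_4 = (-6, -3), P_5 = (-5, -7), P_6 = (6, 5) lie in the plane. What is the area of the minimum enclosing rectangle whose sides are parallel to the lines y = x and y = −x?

In coordinates u = x + y, v = x − y the rectangle is axis-aligned; the map (x,y)→(u,v) scales areas by 2.
u-values: -6, 9, -1, -9, -12, 11; range = 11 − (-12) = 23.
v-values: -2, -5, 11, -3, 2, 1; range = 11 − (-5) = 16.
Area = (23 × 16) / 2 = 184.

184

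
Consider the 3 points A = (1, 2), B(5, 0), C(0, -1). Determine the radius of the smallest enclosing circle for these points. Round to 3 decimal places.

2.575

Side lengths²: AB² = 20, AC² = 10, BC² = 26.
Since BC² = 26 < 20 + 10 = 30, the triangle is acute, so the smallest enclosing circle is the circumcircle.
Circumcentre = (17/7, -1/7), r² = 325/49.
r = √(325/49) ≈ 2.575.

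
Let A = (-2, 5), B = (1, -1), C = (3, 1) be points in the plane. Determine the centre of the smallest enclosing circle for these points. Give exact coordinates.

Side lengths²: AB² = 45, AC² = 41, BC² = 8.
Since AB² = 45 < 41 + 8 = 49, the triangle is acute, so the smallest enclosing circle is the circumcircle.
Circumcentre = (-1/6, 13/6), r² = 205/18.
Centre = (-1/6, 13/6).

(-1/6, 13/6)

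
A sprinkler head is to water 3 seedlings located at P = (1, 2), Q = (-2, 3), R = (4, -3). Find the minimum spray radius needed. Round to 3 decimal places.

4.243

Side lengths²: PQ² = 10, PR² = 34, QR² = 72.
Since QR² = 72 ≥ 34 + 10 = 44, the angle opposite QR is not acute, so the smallest enclosing circle has QR as diameter.
Centre = midpoint of QR = (1, 0), r² = 72/4 = 18.
r = √18 ≈ 4.243.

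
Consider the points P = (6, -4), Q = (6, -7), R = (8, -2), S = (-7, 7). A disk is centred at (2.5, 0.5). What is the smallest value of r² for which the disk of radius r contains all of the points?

132.5

The required radius is the distance from (2.5, 0.5) to the farthest point.
Squared distances: 32.5, 68.5, 36.5, 132.5.
Maximum is 132.5, attained at S.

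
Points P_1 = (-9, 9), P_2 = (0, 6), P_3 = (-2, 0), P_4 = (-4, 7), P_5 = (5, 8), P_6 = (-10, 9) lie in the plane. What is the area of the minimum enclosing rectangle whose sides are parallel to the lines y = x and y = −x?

In coordinates u = x + y, v = x − y the rectangle is axis-aligned; the map (x,y)→(u,v) scales areas by 2.
u-values: 0, 6, -2, 3, 13, -1; range = 13 − (-2) = 15.
v-values: -18, -6, -2, -11, -3, -19; range = -2 − (-19) = 17.
Area = (15 × 17) / 2 = 127.5.

127.5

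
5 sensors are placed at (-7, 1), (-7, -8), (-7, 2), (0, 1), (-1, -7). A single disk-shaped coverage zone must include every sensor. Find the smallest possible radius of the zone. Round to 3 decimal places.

5.759

The minimum enclosing circle is determined by three boundary points: (-7, -8), (-7, 2), (0, 1).
Their circumcentre is (-29/7, -3) with r² = 1625/49.
The farthest remaining point (-1, -7) is at distance² 1268/49 ≤ 1625/49.
r = √(1625/49) ≈ 5.759.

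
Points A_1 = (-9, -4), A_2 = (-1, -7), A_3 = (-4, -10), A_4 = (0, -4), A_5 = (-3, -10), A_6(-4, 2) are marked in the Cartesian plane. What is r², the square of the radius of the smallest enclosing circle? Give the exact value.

36.25

By Welzl's lemma the MEC is supported by two points (diametrically opposite) or three points (on a circumcircle).
The farthest pair is A_5–A_6 with squared distance 145. The circle on this segment as diameter has centre (-3.5, -4) and r² = 145/4 = 36.25.
Check A_1: distance² to centre = 30.25 ≤ 36.25, so it lies inside.
All remaining points lie in this disk, and no smaller disk contains both endpoints, so this is the minimum enclosing circle.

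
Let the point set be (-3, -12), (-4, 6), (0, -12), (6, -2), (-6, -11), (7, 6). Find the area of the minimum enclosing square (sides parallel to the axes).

The bounding box has width 13 and height 18.
An axis-aligned square enclosing the set must have side ≥ max(width, height).
So the minimum side is max(13, 18) = 18.
Area = 18² = 324.

324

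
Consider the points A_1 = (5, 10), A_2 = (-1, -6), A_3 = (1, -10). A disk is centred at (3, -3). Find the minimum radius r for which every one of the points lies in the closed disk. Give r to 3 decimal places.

13.153

The required radius is the distance from (3, -3) to the farthest point.
Squared distances: 173, 25, 53.
Maximum is 173, attained at A_1.
r = √173 ≈ 13.153.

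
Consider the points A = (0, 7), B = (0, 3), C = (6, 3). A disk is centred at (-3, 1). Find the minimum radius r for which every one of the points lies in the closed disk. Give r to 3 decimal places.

The required radius is the distance from (-3, 1) to the farthest point.
Squared distances: 45, 13, 85.
Maximum is 85, attained at C.
r = √85 ≈ 9.220.

9.220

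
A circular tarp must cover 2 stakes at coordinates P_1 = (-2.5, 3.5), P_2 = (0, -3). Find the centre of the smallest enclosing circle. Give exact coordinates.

(-1.25, 0.25)

The smallest circle enclosing two points has them as diameter endpoints.
Centre = midpoint = (-1.25, 0.25); r² = |P_1P_2|²/4 = 48.5/4 = 12.125.
Centre = (-1.25, 0.25).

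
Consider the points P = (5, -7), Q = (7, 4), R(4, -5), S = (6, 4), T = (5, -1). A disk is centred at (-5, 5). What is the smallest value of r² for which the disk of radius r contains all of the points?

244

The required radius is the distance from (-5, 5) to the farthest point.
Squared distances: 244, 145, 181, 122, 136.
Maximum is 244, attained at P.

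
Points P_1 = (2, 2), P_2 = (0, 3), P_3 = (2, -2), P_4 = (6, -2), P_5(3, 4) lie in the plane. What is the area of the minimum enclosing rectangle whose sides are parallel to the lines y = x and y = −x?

In coordinates u = x + y, v = x − y the rectangle is axis-aligned; the map (x,y)→(u,v) scales areas by 2.
u-values: 4, 3, 0, 4, 7; range = 7 − 0 = 7.
v-values: 0, -3, 4, 8, -1; range = 8 − (-3) = 11.
Area = (7 × 11) / 2 = 38.5.

38.5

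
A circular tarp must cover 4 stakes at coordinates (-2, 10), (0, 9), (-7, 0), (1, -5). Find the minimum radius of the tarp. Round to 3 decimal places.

By Welzl's lemma the MEC is supported by two points (diametrically opposite) or three points (on a circumcircle).
The farthest pair is (-2, 10)–(1, -5) with squared distance 234. The circle on this segment as diameter has centre (-0.5, 2.5) and r² = 234/4 = 58.5.
Check (0, 9): distance² to centre = 42.5 ≤ 58.5, so it lies inside.
All remaining points lie in this disk, and no smaller disk contains both endpoints, so this is the minimum enclosing circle.
r = √(58.5) ≈ 7.649.

7.649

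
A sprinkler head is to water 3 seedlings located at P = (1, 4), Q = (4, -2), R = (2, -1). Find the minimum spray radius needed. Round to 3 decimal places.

Side lengths²: PQ² = 45, PR² = 26, QR² = 5.
Since PQ² = 45 ≥ 26 + 5 = 31, the angle opposite PQ is not acute, so the smallest enclosing circle has PQ as diameter.
Centre = midpoint of PQ = (2.5, 1), r² = 45/4 = 11.25.
r = √(11.25) ≈ 3.354.

3.354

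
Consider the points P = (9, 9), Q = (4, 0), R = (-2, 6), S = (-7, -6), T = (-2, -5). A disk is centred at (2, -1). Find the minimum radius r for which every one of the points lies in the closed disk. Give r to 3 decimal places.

The required radius is the distance from (2, -1) to the farthest point.
Squared distances: 149, 5, 65, 106, 32.
Maximum is 149, attained at P.
r = √149 ≈ 12.207.

12.207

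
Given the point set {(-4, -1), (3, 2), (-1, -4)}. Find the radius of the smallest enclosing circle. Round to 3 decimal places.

Call the three points A, B, C in the order given.
Side lengths²: AB² = 58, AC² = 18, BC² = 52.
Since AB² = 58 < 52 + 18 = 70, the triangle is acute, so the smallest enclosing circle is the circumcircle.
Circumcentre = (-0.2, -0.2), r² = 15.08.
r = √(15.08) ≈ 3.883.

3.883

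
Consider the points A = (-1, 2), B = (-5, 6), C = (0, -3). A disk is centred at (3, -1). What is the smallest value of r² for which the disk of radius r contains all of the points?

The required radius is the distance from (3, -1) to the farthest point.
Squared distances: 25, 113, 13.
Maximum is 113, attained at B.

113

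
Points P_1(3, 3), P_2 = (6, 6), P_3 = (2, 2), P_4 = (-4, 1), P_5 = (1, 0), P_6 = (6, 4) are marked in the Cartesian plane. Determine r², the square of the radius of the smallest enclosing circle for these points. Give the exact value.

31.25

The minimum enclosing circle of a finite set is fixed by two of the points (as a diameter) or three (as a circumcircle).
The farthest pair is P_2–P_4 with squared distance 125. The circle on this segment as diameter has centre (1, 3.5) and r² = 125/4 = 31.25.
Check P_1: distance² to centre = 4.25 ≤ 31.25, so it lies inside.
All remaining points lie in this disk, and no smaller disk contains both endpoints, so this is the minimum enclosing circle.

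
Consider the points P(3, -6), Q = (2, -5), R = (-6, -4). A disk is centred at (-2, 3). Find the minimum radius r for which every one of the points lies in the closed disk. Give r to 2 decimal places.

The required radius is the distance from (-2, 3) to the farthest point.
Squared distances: 106, 80, 65.
Maximum is 106, attained at P.
r = √106 ≈ 10.30.

10.30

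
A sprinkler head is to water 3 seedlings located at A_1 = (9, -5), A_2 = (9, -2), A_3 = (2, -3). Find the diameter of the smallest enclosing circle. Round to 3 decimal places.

Side lengths²: A_1A_2² = 9, A_1A_3² = 53, A_2A_3² = 50.
Since A_1A_3² = 53 < 50 + 9 = 59, the triangle is acute, so the smallest enclosing circle is the circumcircle.
Circumcentre = (79/14, -3.5), r² = 1325/98.
Diameter = 2r = 2√(1325/98) ≈ 7.354.

7.354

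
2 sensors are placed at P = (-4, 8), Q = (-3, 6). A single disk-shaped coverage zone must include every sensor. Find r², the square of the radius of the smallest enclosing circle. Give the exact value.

1.25

The smallest circle enclosing two points has them as diameter endpoints.
Centre = midpoint = (-3.5, 7); r² = |PQ|²/4 = 5/4 = 1.25.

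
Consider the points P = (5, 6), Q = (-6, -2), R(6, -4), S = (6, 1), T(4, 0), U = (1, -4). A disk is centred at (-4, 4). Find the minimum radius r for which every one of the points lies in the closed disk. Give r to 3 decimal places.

The required radius is the distance from (-4, 4) to the farthest point.
Squared distances: 85, 40, 164, 109, 80, 89.
Maximum is 164, attained at R.
r = √164 ≈ 12.806.

12.806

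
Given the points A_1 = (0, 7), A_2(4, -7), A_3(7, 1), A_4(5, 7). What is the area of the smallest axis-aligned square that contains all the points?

The bounding box has width 7 and height 14.
An axis-aligned square enclosing the set must have side ≥ max(width, height).
So the minimum side is max(7, 14) = 14.
Area = 14² = 196.

196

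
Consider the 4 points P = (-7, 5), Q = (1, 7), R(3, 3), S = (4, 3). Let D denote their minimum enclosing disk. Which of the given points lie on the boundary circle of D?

The minimum enclosing circle of a finite set is fixed by two of the points (as a diameter) or three (as a circumcircle).
The farthest pair is P–S with squared distance 125. The circle on this segment as diameter has centre (-1.5, 4) and r² = 125/4 = 31.25.
Check Q: distance² to centre = 15.25 ≤ 31.25, so it lies inside.
All remaining points lie in this disk, and no smaller disk contains both endpoints, so this is the minimum enclosing circle.
The points at distance exactly r from the centre are P, S — 2 points.

P, S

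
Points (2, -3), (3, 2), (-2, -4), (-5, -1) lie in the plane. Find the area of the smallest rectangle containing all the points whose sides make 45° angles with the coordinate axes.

49.5

In coordinates u = x + y, v = x − y the rectangle is axis-aligned; the map (x,y)→(u,v) scales areas by 2.
u-values: -1, 5, -6, -6; range = 5 − (-6) = 11.
v-values: 5, 1, 2, -4; range = 5 − (-4) = 9.
Area = (11 × 9) / 2 = 49.5.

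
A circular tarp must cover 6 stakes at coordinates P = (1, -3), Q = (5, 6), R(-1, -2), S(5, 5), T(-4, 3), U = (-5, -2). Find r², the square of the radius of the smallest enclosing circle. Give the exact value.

The minimum enclosing circle of a finite set is fixed by two of the points (as a diameter) or three (as a circumcircle).
The farthest pair is Q–U with squared distance 164. The circle on this segment as diameter has centre (0, 2) and r² = 164/4 = 41.
Check P: distance² to centre = 26 ≤ 41, so it lies inside.
All remaining points lie in this disk, and no smaller disk contains both endpoints, so this is the minimum enclosing circle.

41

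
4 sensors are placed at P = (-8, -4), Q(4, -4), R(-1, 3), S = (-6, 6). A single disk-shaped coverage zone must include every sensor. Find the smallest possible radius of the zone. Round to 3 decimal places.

7.211

The minimum enclosing circle of a finite set is fixed by two of the points (as a diameter) or three (as a circumcircle).
The minimum enclosing circle is determined by three boundary points: P, Q, S.
Their circumcentre is (-2, 0) with r² = 52.
The farthest remaining point R is at distance² 10 ≤ 52.
r = √52 ≈ 7.211.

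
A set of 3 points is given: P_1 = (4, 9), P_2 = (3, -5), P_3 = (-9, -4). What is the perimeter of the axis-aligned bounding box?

Width = max x − min x = 4 − (-9) = 13.
Height = max y − min y = 9 − (-5) = 14.
Perimeter = 2(13 + 14) = 54.

54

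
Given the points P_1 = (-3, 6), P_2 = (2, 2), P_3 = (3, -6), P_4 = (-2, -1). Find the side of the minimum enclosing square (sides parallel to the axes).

12

The bounding box has width 6 and height 12.
An axis-aligned square enclosing the set must have side ≥ max(width, height).
So the minimum side is max(6, 12) = 12.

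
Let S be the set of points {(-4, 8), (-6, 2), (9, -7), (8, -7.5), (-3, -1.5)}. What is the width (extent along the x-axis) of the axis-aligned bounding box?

15

max x = 9, min x = -6, so width = 15.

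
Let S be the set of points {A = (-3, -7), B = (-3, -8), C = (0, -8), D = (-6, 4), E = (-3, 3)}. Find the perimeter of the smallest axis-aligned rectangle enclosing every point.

36

Width = max x − min x = 0 − (-6) = 6.
Height = max y − min y = 4 − (-8) = 12.
Perimeter = 2(6 + 12) = 36.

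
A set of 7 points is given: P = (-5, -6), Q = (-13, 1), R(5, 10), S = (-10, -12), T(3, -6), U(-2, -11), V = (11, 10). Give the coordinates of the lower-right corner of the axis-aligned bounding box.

x-range [-13, 11], y-range [-12, 10].
The lower-right corner is (11, -12).

(11, -12)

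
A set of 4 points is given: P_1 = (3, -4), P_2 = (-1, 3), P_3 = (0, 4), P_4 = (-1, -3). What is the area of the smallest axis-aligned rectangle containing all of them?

x ranges over [-1, 3], width 4.
y ranges over [-4, 4], height 8.
Area = 4 × 8 = 32.

32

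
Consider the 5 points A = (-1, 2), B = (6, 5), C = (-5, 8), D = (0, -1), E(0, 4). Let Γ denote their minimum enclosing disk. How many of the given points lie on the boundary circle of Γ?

3

The minimum enclosing circle of a finite set is fixed by two of the points (as a diameter) or three (as a circumcircle).
The minimum enclosing circle is determined by three boundary points: B, C, D.
Their circumcentre is (1/14, 69/14) with r² = 3445/98.
The farthest remaining point A is at distance² 953/98 ≤ 3445/98.
The points at distance exactly r from the centre are B, C, D — 3 points.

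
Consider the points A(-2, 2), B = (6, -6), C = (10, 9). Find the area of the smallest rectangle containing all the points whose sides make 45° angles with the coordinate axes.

In coordinates u = x + y, v = x − y the rectangle is axis-aligned; the map (x,y)→(u,v) scales areas by 2.
u-values: 0, 0, 19; range = 19 − 0 = 19.
v-values: -4, 12, 1; range = 12 − (-4) = 16.
Area = (19 × 16) / 2 = 152.

152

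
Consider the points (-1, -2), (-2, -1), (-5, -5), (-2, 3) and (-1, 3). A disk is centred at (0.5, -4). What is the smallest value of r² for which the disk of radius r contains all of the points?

55.25

The required radius is the distance from (0.5, -4) to the farthest point.
Squared distances: 6.25, 15.25, 31.25, 55.25, 51.25.
Maximum is 55.25, attained at (-2, 3).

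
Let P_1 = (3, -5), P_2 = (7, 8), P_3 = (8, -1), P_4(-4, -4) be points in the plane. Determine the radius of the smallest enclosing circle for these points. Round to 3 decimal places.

8.139

The minimum enclosing circle of a finite set is fixed by two of the points (as a diameter) or three (as a circumcircle).
The farthest pair is P_2–P_4 with squared distance 265. The circle on this segment as diameter has centre (1.5, 2) and r² = 265/4 = 66.25.
Check P_1: distance² to centre = 51.25 ≤ 66.25, so it lies inside.
All remaining points lie in this disk, and no smaller disk contains both endpoints, so this is the minimum enclosing circle.
r = √(66.25) ≈ 8.139.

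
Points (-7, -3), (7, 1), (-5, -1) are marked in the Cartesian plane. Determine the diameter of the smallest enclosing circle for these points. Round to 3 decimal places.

14.560

Call the three points A, B, C in the order given.
Side lengths²: AB² = 212, AC² = 8, BC² = 148.
Since AB² = 212 ≥ 148 + 8 = 156, the angle opposite AB is not acute, so the smallest enclosing circle has AB as diameter.
Centre = midpoint of AB = (0, -1), r² = 212/4 = 53.
Diameter = 2r = 2√53 ≈ 14.560.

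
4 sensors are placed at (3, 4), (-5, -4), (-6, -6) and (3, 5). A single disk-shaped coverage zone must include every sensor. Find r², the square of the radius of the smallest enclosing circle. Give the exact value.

The minimum enclosing circle of a finite set is fixed by two of the points (as a diameter) or three (as a circumcircle).
The farthest pair is (-6, -6)–(3, 5) with squared distance 202. The circle on this segment as diameter has centre (-1.5, -0.5) and r² = 202/4 = 50.5.
Check (3, 4): distance² to centre = 40.5 ≤ 50.5, so it lies inside.
All remaining points lie in this disk, and no smaller disk contains both endpoints, so this is the minimum enclosing circle.

50.5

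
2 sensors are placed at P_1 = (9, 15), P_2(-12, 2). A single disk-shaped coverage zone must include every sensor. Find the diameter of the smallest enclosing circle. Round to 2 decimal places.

24.70

The smallest circle enclosing two points has them as diameter endpoints.
Centre = midpoint = (-1.5, 8.5); r² = |P_1P_2|²/4 = 610/4 = 152.5.
Diameter = 2r = 2√(152.5) ≈ 24.70.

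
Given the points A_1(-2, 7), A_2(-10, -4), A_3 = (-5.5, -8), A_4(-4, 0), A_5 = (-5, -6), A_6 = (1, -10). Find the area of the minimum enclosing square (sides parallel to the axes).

The bounding box has width 11 and height 17.
An axis-aligned square enclosing the set must have side ≥ max(width, height).
So the minimum side is max(11, 17) = 17.
Area = 17² = 289.

289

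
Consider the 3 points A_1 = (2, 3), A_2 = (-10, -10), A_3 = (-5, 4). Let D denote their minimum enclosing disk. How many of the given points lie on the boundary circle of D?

Side lengths²: A_1A_2² = 313, A_1A_3² = 50, A_2A_3² = 221.
Since A_1A_2² = 313 ≥ 221 + 50 = 271, the angle opposite A_1A_2 is not acute, so the smallest enclosing circle has A_1A_2 as diameter.
Centre = midpoint of A_1A_2 = (-4, -3.5), r² = 313/4 = 78.25.
The points at distance exactly r from the centre are A_1, A_2 — 2 points.

2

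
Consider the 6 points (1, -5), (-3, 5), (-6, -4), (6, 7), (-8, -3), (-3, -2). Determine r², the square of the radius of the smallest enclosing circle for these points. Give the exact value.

A smallest enclosing disk is always determined by at most three of the input points on its boundary.
The farthest pair is (6, 7)–(-8, -3) with squared distance 296. The circle on this segment as diameter has centre (-1, 2) and r² = 296/4 = 74.
Check (1, -5): distance² to centre = 53 ≤ 74, so it lies inside.
All remaining points lie in this disk, and no smaller disk contains both endpoints, so this is the minimum enclosing circle.

74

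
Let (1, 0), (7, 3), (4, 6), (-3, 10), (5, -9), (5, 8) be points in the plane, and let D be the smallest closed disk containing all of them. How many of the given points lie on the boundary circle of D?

By Welzl's lemma the MEC is supported by two points (diametrically opposite) or three points (on a circumcircle).
The farthest pair is (-3, 10)–(5, -9) with squared distance 425. The circle on this segment as diameter has centre (1, 0.5) and r² = 425/4 = 106.25.
Check (1, 0): distance² to centre = 0.25 ≤ 106.25, so it lies inside.
All remaining points lie in this disk, and no smaller disk contains both endpoints, so this is the minimum enclosing circle.
The points at distance exactly r from the centre are (-3, 10), (5, -9) — 2 points.

2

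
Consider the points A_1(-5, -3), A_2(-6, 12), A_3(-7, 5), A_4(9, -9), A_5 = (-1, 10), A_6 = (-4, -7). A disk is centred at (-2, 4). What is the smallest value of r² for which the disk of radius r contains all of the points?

The required radius is the distance from (-2, 4) to the farthest point.
Squared distances: 58, 80, 26, 290, 37, 125.
Maximum is 290, attained at A_4.

290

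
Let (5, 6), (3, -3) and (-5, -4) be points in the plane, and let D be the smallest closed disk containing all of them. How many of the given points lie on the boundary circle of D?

2

Call the three points A, B, C in the order given.
Side lengths²: AB² = 85, AC² = 200, BC² = 65.
Since AC² = 200 ≥ 85 + 65 = 150, the angle opposite AC is not acute, so the smallest enclosing circle has AC as diameter.
Centre = midpoint of AC = (0, 1), r² = 200/4 = 50.
The points at distance exactly r from the centre are (5, 6), (-5, -4) — 2 points.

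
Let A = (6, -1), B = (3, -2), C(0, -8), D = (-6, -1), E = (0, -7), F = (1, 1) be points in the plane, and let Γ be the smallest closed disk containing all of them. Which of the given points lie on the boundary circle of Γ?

By Welzl's lemma the MEC is supported by two points (diametrically opposite) or three points (on a circumcircle).
The minimum enclosing circle is determined by three boundary points: A, C, D.
Their circumcentre is (0, -27/14) with r² = 7225/196.
The farthest remaining point E is at distance² 5041/196 ≤ 7225/196.
The points at distance exactly r from the centre are A, C, D — 3 points.

A, C, D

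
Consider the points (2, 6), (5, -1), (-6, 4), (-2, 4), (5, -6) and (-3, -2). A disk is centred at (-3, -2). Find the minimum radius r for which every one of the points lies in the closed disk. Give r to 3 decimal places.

9.434

The required radius is the distance from (-3, -2) to the farthest point.
Squared distances: 89, 65, 45, 37, 80, 0.
Maximum is 89, attained at (2, 6).
r = √89 ≈ 9.434.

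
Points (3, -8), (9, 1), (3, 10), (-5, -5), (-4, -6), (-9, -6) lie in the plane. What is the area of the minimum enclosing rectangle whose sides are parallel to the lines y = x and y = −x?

In coordinates u = x + y, v = x − y the rectangle is axis-aligned; the map (x,y)→(u,v) scales areas by 2.
u-values: -5, 10, 13, -10, -10, -15; range = 13 − (-15) = 28.
v-values: 11, 8, -7, 0, 2, -3; range = 11 − (-7) = 18.
Area = (28 × 18) / 2 = 252.

252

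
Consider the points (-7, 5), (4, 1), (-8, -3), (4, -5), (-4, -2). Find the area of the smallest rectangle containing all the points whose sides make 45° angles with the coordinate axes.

168

In coordinates u = x + y, v = x − y the rectangle is axis-aligned; the map (x,y)→(u,v) scales areas by 2.
u-values: -2, 5, -11, -1, -6; range = 5 − (-11) = 16.
v-values: -12, 3, -5, 9, -2; range = 9 − (-12) = 21.
Area = (16 × 21) / 2 = 168.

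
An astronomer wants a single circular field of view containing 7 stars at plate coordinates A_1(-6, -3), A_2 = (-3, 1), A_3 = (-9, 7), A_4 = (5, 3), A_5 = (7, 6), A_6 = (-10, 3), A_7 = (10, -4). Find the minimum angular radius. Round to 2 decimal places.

10.98

The farthest pair is A_3–A_7 with squared distance 482. The circle on this segment as diameter has centre (0.5, 1.5) and r² = 482/4 = 120.5.
Check A_1: distance² to centre = 62.5 ≤ 120.5, so it lies inside.
All remaining points lie in this disk, and no smaller disk contains both endpoints, so this is the minimum enclosing circle.
r = √(120.5) ≈ 10.98.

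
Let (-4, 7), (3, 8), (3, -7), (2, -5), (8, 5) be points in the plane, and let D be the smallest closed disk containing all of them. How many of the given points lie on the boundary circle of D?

3

The minimum enclosing circle of a finite set is fixed by two of the points (as a diameter) or three (as a circumcircle).
The minimum enclosing circle is determined by three boundary points: (-4, 7), (3, -7), (8, 5).
Their circumcentre is (25/22, 9/11) with r² = 31265/484.
The farthest remaining point (3, 8) is at distance² 26645/484 ≤ 31265/484.
The points at distance exactly r from the centre are (-4, 7), (3, -7), (8, 5) — 3 points.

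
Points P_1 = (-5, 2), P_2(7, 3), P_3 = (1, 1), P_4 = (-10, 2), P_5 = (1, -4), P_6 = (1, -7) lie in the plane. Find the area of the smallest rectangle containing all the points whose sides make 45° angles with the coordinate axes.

In coordinates u = x + y, v = x − y the rectangle is axis-aligned; the map (x,y)→(u,v) scales areas by 2.
u-values: -3, 10, 2, -8, -3, -6; range = 10 − (-8) = 18.
v-values: -7, 4, 0, -12, 5, 8; range = 8 − (-12) = 20.
Area = (18 × 20) / 2 = 180.

180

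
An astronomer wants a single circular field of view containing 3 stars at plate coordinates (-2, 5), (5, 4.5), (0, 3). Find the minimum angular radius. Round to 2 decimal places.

3.51

Call the three points A, B, C in the order given.
Side lengths²: AB² = 49.25, AC² = 8, BC² = 27.25.
Since AB² = 49.25 ≥ 27.25 + 8 = 35.25, the angle opposite AB is not acute, so the smallest enclosing circle has AB as diameter.
Centre = midpoint of AB = (1.5, 4.75), r² = 49.25/4 = 12.3125.
r = √(12.3125) ≈ 3.51.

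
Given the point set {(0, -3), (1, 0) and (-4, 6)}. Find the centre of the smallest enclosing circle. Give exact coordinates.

Call the three points A, B, C in the order given.
Side lengths²: AB² = 10, AC² = 97, BC² = 61.
Since AC² = 97 ≥ 61 + 10 = 71, the angle opposite AC is not acute, so the smallest enclosing circle has AC as diameter.
Centre = midpoint of AC = (-2, 1.5), r² = 97/4 = 24.25.
Centre = (-2, 1.5).

(-2, 1.5)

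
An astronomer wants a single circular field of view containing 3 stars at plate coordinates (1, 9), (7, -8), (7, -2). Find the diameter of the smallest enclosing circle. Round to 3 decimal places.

18.028

Call the three points A, B, C in the order given.
Side lengths²: AB² = 325, AC² = 157, BC² = 36.
Since AB² = 325 ≥ 157 + 36 = 193, the angle opposite AB is not acute, so the smallest enclosing circle has AB as diameter.
Centre = midpoint of AB = (4, 0.5), r² = 325/4 = 81.25.
Diameter = 2r = 2√(81.25) ≈ 18.028.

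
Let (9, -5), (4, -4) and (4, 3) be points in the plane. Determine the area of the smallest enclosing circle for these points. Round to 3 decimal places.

Call the three points A, B, C in the order given.
Side lengths²: AB² = 26, AC² = 89, BC² = 49.
Since AC² = 89 ≥ 49 + 26 = 75, the angle opposite AC is not acute, so the smallest enclosing circle has AC as diameter.
Centre = midpoint of AC = (6.5, -1), r² = 89/4 = 22.25.
Area = π·r² = π·22.25 ≈ 69.900.

69.900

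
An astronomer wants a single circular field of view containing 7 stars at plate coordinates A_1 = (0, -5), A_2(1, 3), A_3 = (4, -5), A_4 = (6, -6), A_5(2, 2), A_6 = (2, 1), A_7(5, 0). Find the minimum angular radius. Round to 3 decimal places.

5.148

The minimum enclosing circle of a finite set is fixed by two of the points (as a diameter) or three (as a circumcircle).
The farthest pair is A_2–A_4 with squared distance 106. The circle on this segment as diameter has centre (3.5, -1.5) and r² = 106/4 = 26.5.
Check A_1: distance² to centre = 24.5 ≤ 26.5, so it lies inside.
All remaining points lie in this disk, and no smaller disk contains both endpoints, so this is the minimum enclosing circle.
r = √(26.5) ≈ 5.148.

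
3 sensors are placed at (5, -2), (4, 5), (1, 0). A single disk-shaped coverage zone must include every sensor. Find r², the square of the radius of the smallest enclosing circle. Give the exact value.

2125/169

Call the three points A, B, C in the order given.
Side lengths²: AB² = 50, AC² = 20, BC² = 34.
Since AB² = 50 < 34 + 20 = 54, the triangle is acute, so the smallest enclosing circle is the circumcircle.
Circumcentre = (55/13, 19/13), r² = 2125/169.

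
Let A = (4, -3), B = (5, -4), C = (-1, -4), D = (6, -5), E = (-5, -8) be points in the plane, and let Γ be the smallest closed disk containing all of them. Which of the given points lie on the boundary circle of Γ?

The minimum enclosing circle of a finite set is fixed by two of the points (as a diameter) or three (as a circumcircle).
The farthest pair is D–E with squared distance 130. The circle on this segment as diameter has centre (0.5, -6.5) and r² = 130/4 = 32.5.
Check A: distance² to centre = 24.5 ≤ 32.5, so it lies inside.
All remaining points lie in this disk, and no smaller disk contains both endpoints, so this is the minimum enclosing circle.
The points at distance exactly r from the centre are D, E — 2 points.

D, E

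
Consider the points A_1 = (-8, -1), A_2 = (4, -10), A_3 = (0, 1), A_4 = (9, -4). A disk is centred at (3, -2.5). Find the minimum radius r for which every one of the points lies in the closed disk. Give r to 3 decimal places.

The required radius is the distance from (3, -2.5) to the farthest point.
Squared distances: 123.25, 57.25, 21.25, 38.25.
Maximum is 123.25, attained at A_1.
r = √(123.25) ≈ 11.102.

11.102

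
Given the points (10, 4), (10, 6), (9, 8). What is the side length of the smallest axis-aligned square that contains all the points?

4

The bounding box has width 1 and height 4.
An axis-aligned square enclosing the set must have side ≥ max(width, height).
So the minimum side is max(1, 4) = 4.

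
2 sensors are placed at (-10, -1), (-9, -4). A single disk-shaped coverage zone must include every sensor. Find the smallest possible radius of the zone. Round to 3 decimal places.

The smallest circle enclosing two points has them as diameter endpoints.
Centre = midpoint = (-9.5, -2.5); r² = |(-10, -1)−(-9, -4)|²/4 = 10/4 = 2.5.
r = √(2.5) ≈ 1.581.

1.581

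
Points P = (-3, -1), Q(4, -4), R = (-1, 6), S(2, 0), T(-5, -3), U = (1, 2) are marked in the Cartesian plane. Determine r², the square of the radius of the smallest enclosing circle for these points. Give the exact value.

The minimum enclosing circle is determined by three boundary points: Q, R, T.
Their circumcentre is (-3/34, 7/34) with r² = 19885/578.
The farthest remaining point P is at distance² 5741/578 ≤ 19885/578.

19885/578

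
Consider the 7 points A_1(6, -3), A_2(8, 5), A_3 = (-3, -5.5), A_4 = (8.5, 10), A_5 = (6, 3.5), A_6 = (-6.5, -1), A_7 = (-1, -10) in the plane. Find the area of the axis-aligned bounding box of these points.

x ranges over [-6.5, 8.5], width 15.
y ranges over [-10, 10], height 20.
Area = 15 × 20 = 300.

300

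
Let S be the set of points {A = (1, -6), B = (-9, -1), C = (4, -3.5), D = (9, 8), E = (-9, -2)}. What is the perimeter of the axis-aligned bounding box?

Width = max x − min x = 9 − (-9) = 18.
Height = max y − min y = 8 − (-6) = 14.
Perimeter = 2(18 + 14) = 64.

64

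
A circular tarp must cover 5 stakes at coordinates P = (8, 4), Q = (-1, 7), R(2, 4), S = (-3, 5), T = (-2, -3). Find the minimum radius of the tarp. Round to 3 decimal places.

6.257

By Welzl's lemma the MEC is supported by two points (diametrically opposite) or three points (on a circumcircle).
The minimum enclosing circle is determined by three boundary points: P, Q, T.
Their circumcentre is (137/62, 101/62) with r² = 75245/1922.
The farthest remaining point S is at distance² 74005/1922 ≤ 75245/1922.
r = √(75245/1922) ≈ 6.257.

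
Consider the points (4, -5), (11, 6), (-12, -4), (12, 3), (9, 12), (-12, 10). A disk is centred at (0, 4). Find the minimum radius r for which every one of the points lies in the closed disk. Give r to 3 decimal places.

The required radius is the distance from (0, 4) to the farthest point.
Squared distances: 97, 125, 208, 145, 145, 180.
Maximum is 208, attained at (-12, -4).
r = √208 ≈ 14.422.

14.422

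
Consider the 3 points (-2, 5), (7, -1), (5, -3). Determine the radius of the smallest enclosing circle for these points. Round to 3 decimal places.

Call the three points A, B, C in the order given.
Side lengths²: AB² = 117, AC² = 113, BC² = 8.
Since AB² = 117 < 113 + 8 = 121, the triangle is acute, so the smallest enclosing circle is the circumcircle.
Circumcentre = (2.3, 1.7), r² = 29.38.
r = √(29.38) ≈ 5.420.

5.420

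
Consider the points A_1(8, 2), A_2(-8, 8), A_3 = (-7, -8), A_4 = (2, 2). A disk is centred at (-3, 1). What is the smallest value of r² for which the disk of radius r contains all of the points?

122

The required radius is the distance from (-3, 1) to the farthest point.
Squared distances: 122, 74, 97, 26.
Maximum is 122, attained at A_1.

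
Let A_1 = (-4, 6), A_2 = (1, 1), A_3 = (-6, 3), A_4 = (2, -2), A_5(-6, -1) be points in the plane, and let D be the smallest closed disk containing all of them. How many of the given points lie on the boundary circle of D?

3

A smallest enclosing disk is always determined by at most three of the input points on its boundary.
The minimum enclosing circle is determined by three boundary points: A_1, A_4, A_5.
Their circumcentre is (-47/29, 89/58) with r² = 86125/3364.
The farthest remaining point A_3 is at distance² 71741/3364 ≤ 86125/3364.
The points at distance exactly r from the centre are A_1, A_4, A_5 — 3 points.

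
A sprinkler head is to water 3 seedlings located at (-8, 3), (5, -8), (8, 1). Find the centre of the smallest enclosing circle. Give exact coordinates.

Call the three points A, B, C in the order given.
Side lengths²: AB² = 290, AC² = 260, BC² = 90.
Since AB² = 290 < 260 + 90 = 350, the triangle is acute, so the smallest enclosing circle is the circumcircle.
Circumcentre = (-0.4, -1.2), r² = 75.4.
Centre = (-0.4, -1.2).

(-0.4, -1.2)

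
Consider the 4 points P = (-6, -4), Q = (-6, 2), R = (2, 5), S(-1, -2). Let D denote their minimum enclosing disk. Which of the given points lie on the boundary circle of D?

P, R

A smallest enclosing disk is always determined by at most three of the input points on its boundary.
The farthest pair is P–R with squared distance 145. The circle on this segment as diameter has centre (-2, 0.5) and r² = 145/4 = 36.25.
Check Q: distance² to centre = 18.25 ≤ 36.25, so it lies inside.
All remaining points lie in this disk, and no smaller disk contains both endpoints, so this is the minimum enclosing circle.
The points at distance exactly r from the centre are P, R — 2 points.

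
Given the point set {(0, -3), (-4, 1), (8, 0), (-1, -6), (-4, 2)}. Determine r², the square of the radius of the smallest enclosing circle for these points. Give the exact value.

35113/900

A smallest enclosing disk is always determined by at most three of the input points on its boundary.
The minimum enclosing circle is determined by three boundary points: (8, 0), (-1, -6), (-4, 2).
Their circumcentre is (53/30, -0.4) with r² = 35113/900.
The farthest remaining point (-4, 1) is at distance² 31693/900 ≤ 35113/900.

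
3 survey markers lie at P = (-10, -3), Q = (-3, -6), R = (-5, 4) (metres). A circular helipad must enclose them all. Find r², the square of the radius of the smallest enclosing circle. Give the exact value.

Side lengths²: PQ² = 58, PR² = 74, QR² = 104.
Since QR² = 104 < 74 + 58 = 132, the triangle is acute, so the smallest enclosing circle is the circumcircle.
Circumcentre = (-5.09375, -1.21875), r² = 27.244140625.

27.244140625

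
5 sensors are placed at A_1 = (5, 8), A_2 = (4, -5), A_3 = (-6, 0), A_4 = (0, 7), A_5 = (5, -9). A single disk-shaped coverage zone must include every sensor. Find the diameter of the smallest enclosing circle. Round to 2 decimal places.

By Welzl's lemma the MEC is supported by two points (diametrically opposite) or three points (on a circumcircle).
The minimum enclosing circle is determined by three boundary points: A_1, A_3, A_5.
Their circumcentre is (61/22, -0.5) with r² = 18685/242.
The farthest remaining point A_4 is at distance² 15473/242 ≤ 18685/242.
Diameter = 2r = 2√(18685/242) ≈ 17.57.

17.57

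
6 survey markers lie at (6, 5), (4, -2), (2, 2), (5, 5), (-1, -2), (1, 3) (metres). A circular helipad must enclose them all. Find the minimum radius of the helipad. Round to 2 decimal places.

The farthest pair is (6, 5)–(-1, -2) with squared distance 98. The circle on this segment as diameter has centre (2.5, 1.5) and r² = 98/4 = 24.5.
Check (4, -2): distance² to centre = 14.5 ≤ 24.5, so it lies inside.
All remaining points lie in this disk, and no smaller disk contains both endpoints, so this is the minimum enclosing circle.
r = √(24.5) ≈ 4.95.

4.95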